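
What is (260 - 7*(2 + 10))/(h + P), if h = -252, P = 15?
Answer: -176/237 ≈ -0.74262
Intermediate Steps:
(260 - 7*(2 + 10))/(h + P) = (260 - 7*(2 + 10))/(-252 + 15) = (260 - 7*12)/(-237) = (260 - 84)*(-1/237) = 176*(-1/237) = -176/237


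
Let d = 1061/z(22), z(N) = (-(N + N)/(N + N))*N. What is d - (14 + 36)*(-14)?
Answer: 14339/22 ≈ 651.77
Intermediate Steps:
z(N) = -N (z(N) = (-2*N/(2*N))*N = (-2*N*1/(2*N))*N = (-1*1)*N = -N)
d = -1061/22 (d = 1061/((-1*22)) = 1061/(-22) = 1061*(-1/22) = -1061/22 ≈ -48.227)
d - (14 + 36)*(-14) = -1061/22 - (14 + 36)*(-14) = -1061/22 - 50*(-14) = -1061/22 - 1*(-700) = -1061/22 + 700 = 14339/22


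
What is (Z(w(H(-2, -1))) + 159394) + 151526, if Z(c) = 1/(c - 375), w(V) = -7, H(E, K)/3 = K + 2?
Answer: 118771439/382 ≈ 3.1092e+5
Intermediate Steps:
H(E, K) = 6 + 3*K (H(E, K) = 3*(K + 2) = 3*(2 + K) = 6 + 3*K)
Z(c) = 1/(-375 + c)
(Z(w(H(-2, -1))) + 159394) + 151526 = (1/(-375 - 7) + 159394) + 151526 = (1/(-382) + 159394) + 151526 = (-1/382 + 159394) + 151526 = 60888507/382 + 151526 = 118771439/382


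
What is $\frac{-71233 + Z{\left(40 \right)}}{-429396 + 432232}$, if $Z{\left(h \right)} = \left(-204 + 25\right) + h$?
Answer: $- \frac{17843}{709} \approx -25.166$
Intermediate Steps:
$Z{\left(h \right)} = -179 + h$
$\frac{-71233 + Z{\left(40 \right)}}{-429396 + 432232} = \frac{-71233 + \left(-179 + 40\right)}{-429396 + 432232} = \frac{-71233 - 139}{2836} = \left(-71372\right) \frac{1}{2836} = - \frac{17843}{709}$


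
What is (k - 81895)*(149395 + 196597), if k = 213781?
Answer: 45631500912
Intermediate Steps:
(k - 81895)*(149395 + 196597) = (213781 - 81895)*(149395 + 196597) = 131886*345992 = 45631500912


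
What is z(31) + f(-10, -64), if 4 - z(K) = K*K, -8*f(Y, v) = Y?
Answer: -3823/4 ≈ -955.75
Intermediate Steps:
f(Y, v) = -Y/8
z(K) = 4 - K**2 (z(K) = 4 - K*K = 4 - K**2)
z(31) + f(-10, -64) = (4 - 1*31**2) - 1/8*(-10) = (4 - 1*961) + 5/4 = (4 - 961) + 5/4 = -957 + 5/4 = -3823/4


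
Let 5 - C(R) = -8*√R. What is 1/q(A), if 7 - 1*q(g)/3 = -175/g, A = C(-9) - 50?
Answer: 123/1708 + 25*I/854 ≈ 0.072014 + 0.029274*I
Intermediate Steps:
C(R) = 5 + 8*√R (C(R) = 5 - (-8)*√R = 5 + 8*√R)
A = -45 + 24*I (A = (5 + 8*√(-9)) - 50 = (5 + 8*(3*I)) - 50 = (5 + 24*I) - 50 = -45 + 24*I ≈ -45.0 + 24.0*I)
q(g) = 21 + 525/g (q(g) = 21 - (-525)/g = 21 + 525/g)
1/q(A) = 1/(21 + 525/(-45 + 24*I)) = 1/(21 + 525*((-45 - 24*I)/2601)) = 1/(21 + 175*(-45 - 24*I)/867)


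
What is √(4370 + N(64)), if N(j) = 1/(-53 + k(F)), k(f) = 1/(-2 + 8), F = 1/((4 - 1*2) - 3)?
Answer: 2*√109783757/317 ≈ 66.106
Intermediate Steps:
F = -1 (F = 1/((4 - 2) - 3) = 1/(2 - 3) = 1/(-1) = -1)
k(f) = ⅙ (k(f) = 1/6 = ⅙)
N(j) = -6/317 (N(j) = 1/(-53 + ⅙) = 1/(-317/6) = -6/317)
√(4370 + N(64)) = √(4370 - 6/317) = √(1385284/317) = 2*√109783757/317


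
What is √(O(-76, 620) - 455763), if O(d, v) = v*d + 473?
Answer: I*√502410 ≈ 708.81*I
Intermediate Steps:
O(d, v) = 473 + d*v (O(d, v) = d*v + 473 = 473 + d*v)
√(O(-76, 620) - 455763) = √((473 - 76*620) - 455763) = √((473 - 47120) - 455763) = √(-46647 - 455763) = √(-502410) = I*√502410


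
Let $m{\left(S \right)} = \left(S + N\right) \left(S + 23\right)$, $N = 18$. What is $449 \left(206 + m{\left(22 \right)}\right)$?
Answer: $900694$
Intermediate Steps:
$m{\left(S \right)} = \left(18 + S\right) \left(23 + S\right)$ ($m{\left(S \right)} = \left(S + 18\right) \left(S + 23\right) = \left(18 + S\right) \left(23 + S\right)$)
$449 \left(206 + m{\left(22 \right)}\right) = 449 \left(206 + \left(414 + 22^{2} + 41 \cdot 22\right)\right) = 449 \left(206 + \left(414 + 484 + 902\right)\right) = 449 \left(206 + 1800\right) = 449 \cdot 2006 = 900694$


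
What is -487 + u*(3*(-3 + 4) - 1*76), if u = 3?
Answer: -706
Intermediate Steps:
-487 + u*(3*(-3 + 4) - 1*76) = -487 + 3*(3*(-3 + 4) - 1*76) = -487 + 3*(3*1 - 76) = -487 + 3*(3 - 76) = -487 + 3*(-73) = -487 - 219 = -706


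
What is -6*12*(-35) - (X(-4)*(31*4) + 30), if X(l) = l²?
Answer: 506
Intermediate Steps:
-6*12*(-35) - (X(-4)*(31*4) + 30) = -6*12*(-35) - ((-4)²*(31*4) + 30) = -72*(-35) - (16*124 + 30) = 2520 - (1984 + 30) = 2520 - 1*2014 = 2520 - 2014 = 506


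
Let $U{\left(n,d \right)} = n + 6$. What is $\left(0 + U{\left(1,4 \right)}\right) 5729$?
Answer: $40103$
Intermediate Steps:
$U{\left(n,d \right)} = 6 + n$
$\left(0 + U{\left(1,4 \right)}\right) 5729 = \left(0 + \left(6 + 1\right)\right) 5729 = \left(0 + 7\right) 5729 = 7 \cdot 5729 = 40103$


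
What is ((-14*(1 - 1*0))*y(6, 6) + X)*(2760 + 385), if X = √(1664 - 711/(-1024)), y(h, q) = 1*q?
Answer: -264180 + 3145*√1704647/32 ≈ -1.3586e+5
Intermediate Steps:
y(h, q) = q
X = √1704647/32 (X = √(1664 - 711*(-1/1024)) = √(1664 + 711/1024) = √(1704647/1024) = √1704647/32 ≈ 40.801)
((-14*(1 - 1*0))*y(6, 6) + X)*(2760 + 385) = (-14*(1 - 1*0)*6 + √1704647/32)*(2760 + 385) = (-14*(1 + 0)*6 + √1704647/32)*3145 = (-14*1*6 + √1704647/32)*3145 = (-14*6 + √1704647/32)*3145 = (-84 + √1704647/32)*3145 = -264180 + 3145*√1704647/32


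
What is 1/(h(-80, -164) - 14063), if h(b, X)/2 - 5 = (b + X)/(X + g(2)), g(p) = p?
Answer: -81/1138049 ≈ -7.1174e-5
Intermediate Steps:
h(b, X) = 10 + 2*(X + b)/(2 + X) (h(b, X) = 10 + 2*((b + X)/(X + 2)) = 10 + 2*((X + b)/(2 + X)) = 10 + 2*(X + b)/(2 + X))
1/(h(-80, -164) - 14063) = 1/(2*(10 - 80 + 6*(-164))/(2 - 164) - 14063) = 1/(2*(10 - 80 - 984)/(-162) - 14063) = 1/(2*(-1/162)*(-1054) - 14063) = 1/(1054/81 - 14063) = 1/(-1138049/81) = -81/1138049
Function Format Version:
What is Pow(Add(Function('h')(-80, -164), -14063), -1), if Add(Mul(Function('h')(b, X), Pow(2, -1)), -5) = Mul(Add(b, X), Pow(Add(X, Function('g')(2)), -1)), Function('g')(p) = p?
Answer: Rational(-81, 1138049) ≈ -7.1174e-5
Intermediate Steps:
Function('h')(b, X) = Add(10, Mul(2, Pow(Add(2, X), -1), Add(X, b))) (Function('h')(b, X) = Add(10, Mul(2, Mul(Add(b, X), Pow(Add(X, 2), -1)))) = Add(10, Mul(2, Mul(Add(X, b), Pow(Add(2, X), -1)))) = Add(10, Mul(2, Mul(Pow(Add(2, X), -1), Add(X, b)))) = Add(10, Mul(2, Pow(Add(2, X), -1), Add(X, b))))
Pow(Add(Function('h')(-80, -164), -14063), -1) = Pow(Add(Mul(2, Pow(Add(2, -164), -1), Add(10, -80, Mul(6, -164))), -14063), -1) = Pow(Add(Mul(2, Pow(-162, -1), Add(10, -80, -984)), -14063), -1) = Pow(Add(Mul(2, Rational(-1, 162), -1054), -14063), -1) = Pow(Add(Rational(1054, 81), -14063), -1) = Pow(Rational(-1138049, 81), -1) = Rational(-81, 1138049)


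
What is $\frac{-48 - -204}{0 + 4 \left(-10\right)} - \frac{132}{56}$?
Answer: $- \frac{219}{35} \approx -6.2571$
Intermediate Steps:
$\frac{-48 - -204}{0 + 4 \left(-10\right)} - \frac{132}{56} = \frac{-48 + 204}{0 - 40} - \frac{33}{14} = \frac{156}{-40} - \frac{33}{14} = 156 \left(- \frac{1}{40}\right) - \frac{33}{14} = - \frac{39}{10} - \frac{33}{14} = - \frac{219}{35}$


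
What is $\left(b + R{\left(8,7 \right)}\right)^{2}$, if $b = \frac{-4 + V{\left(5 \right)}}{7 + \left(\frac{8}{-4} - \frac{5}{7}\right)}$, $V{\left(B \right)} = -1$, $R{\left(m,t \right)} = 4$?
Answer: $\frac{289}{36} \approx 8.0278$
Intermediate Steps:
$b = - \frac{7}{6}$ ($b = \frac{-4 - 1}{7 + \left(\frac{8}{-4} - \frac{5}{7}\right)} = - \frac{5}{7 + \left(8 \left(- \frac{1}{4}\right) - \frac{5}{7}\right)} = - \frac{5}{7 - \frac{19}{7}} = - \frac{5}{\frac{30}{7}} = \left(-5\right) \frac{7}{30} = - \frac{7}{6} \approx -1.1667$)
$\left(b + R{\left(8,7 \right)}\right)^{2} = \left(- \frac{7}{6} + 4\right)^{2} = \left(\frac{17}{6}\right)^{2} = \frac{289}{36}$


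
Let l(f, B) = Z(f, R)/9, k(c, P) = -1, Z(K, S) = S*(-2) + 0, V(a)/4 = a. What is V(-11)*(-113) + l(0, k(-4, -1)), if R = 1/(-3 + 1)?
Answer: 44749/9 ≈ 4972.1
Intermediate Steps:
V(a) = 4*a
R = -1/2 (R = 1/(-2) = -1/2 ≈ -0.50000)
Z(K, S) = -2*S (Z(K, S) = -2*S + 0 = -2*S)
l(f, B) = 1/9 (l(f, B) = -2*(-1/2)/9 = 1*(1/9) = 1/9)
V(-11)*(-113) + l(0, k(-4, -1)) = (4*(-11))*(-113) + 1/9 = -44*(-113) + 1/9 = 4972 + 1/9 = 44749/9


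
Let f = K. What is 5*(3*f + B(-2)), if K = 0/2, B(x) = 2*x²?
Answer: 40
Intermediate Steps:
K = 0 (K = 0*(½) = 0)
f = 0
5*(3*f + B(-2)) = 5*(3*0 + 2*(-2)²) = 5*(0 + 2*4) = 5*(0 + 8) = 5*8 = 40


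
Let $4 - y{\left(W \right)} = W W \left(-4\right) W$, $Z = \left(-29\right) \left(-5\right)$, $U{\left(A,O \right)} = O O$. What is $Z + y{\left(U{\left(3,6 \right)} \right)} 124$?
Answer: $23142017$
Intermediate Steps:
$U{\left(A,O \right)} = O^{2}$
$Z = 145$
$y{\left(W \right)} = 4 + 4 W^{3}$ ($y{\left(W \right)} = 4 - W W \left(-4\right) W = 4 - W - 4 W W = 4 - W \left(- 4 W^{2}\right) = 4 - - 4 W^{3} = 4 + 4 W^{3}$)
$Z + y{\left(U{\left(3,6 \right)} \right)} 124 = 145 + \left(4 + 4 \left(6^{2}\right)^{3}\right) 124 = 145 + \left(4 + 4 \cdot 36^{3}\right) 124 = 145 + \left(4 + 4 \cdot 46656\right) 124 = 145 + \left(4 + 186624\right) 124 = 145 + 186628 \cdot 124 = 145 + 23141872 = 23142017$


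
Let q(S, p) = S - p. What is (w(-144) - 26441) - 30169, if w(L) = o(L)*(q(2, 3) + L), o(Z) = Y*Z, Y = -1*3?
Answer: -119250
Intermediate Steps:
Y = -3
o(Z) = -3*Z
w(L) = -3*L*(-1 + L) (w(L) = (-3*L)*((2 - 1*3) + L) = (-3*L)*((2 - 3) + L) = (-3*L)*(-1 + L) = -3*L*(-1 + L))
(w(-144) - 26441) - 30169 = (3*(-144)*(1 - 1*(-144)) - 26441) - 30169 = (3*(-144)*(1 + 144) - 26441) - 30169 = (3*(-144)*145 - 26441) - 30169 = (-62640 - 26441) - 30169 = -89081 - 30169 = -119250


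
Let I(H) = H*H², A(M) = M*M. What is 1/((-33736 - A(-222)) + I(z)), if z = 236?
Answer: 1/13061236 ≈ 7.6562e-8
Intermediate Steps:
A(M) = M²
I(H) = H³
1/((-33736 - A(-222)) + I(z)) = 1/((-33736 - 1*(-222)²) + 236³) = 1/((-33736 - 1*49284) + 13144256) = 1/((-33736 - 49284) + 13144256) = 1/(-83020 + 13144256) = 1/13061236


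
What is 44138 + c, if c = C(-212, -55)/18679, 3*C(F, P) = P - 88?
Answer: 2473360963/56037 ≈ 44138.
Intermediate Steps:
C(F, P) = -88/3 + P/3 (C(F, P) = (P - 88)/3 = (-88 + P)/3 = -88/3 + P/3)
c = -143/56037 (c = (-88/3 + (⅓)*(-55))/18679 = (-88/3 - 55/3)*(1/18679) = -143/3*1/18679 = -143/56037 ≈ -0.0025519)
44138 + c = 44138 - 143/56037 = 2473360963/56037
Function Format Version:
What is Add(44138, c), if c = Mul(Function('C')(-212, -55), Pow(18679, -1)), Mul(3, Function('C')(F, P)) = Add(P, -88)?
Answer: Rational(2473360963, 56037) ≈ 44138.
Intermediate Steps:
Function('C')(F, P) = Add(Rational(-88, 3), Mul(Rational(1, 3), P)) (Function('C')(F, P) = Mul(Rational(1, 3), Add(P, -88)) = Mul(Rational(1, 3), Add(-88, P)) = Add(Rational(-88, 3), Mul(Rational(1, 3), P)))
c = Rational(-143, 56037) (c = Mul(Add(Rational(-88, 3), Mul(Rational(1, 3), -55)), Pow(18679, -1)) = Mul(Add(Rational(-88, 3), Rational(-55, 3)), Rational(1, 18679)) = Mul(Rational(-143, 3), Rational(1, 18679)) = Rational(-143, 56037) ≈ -0.0025519)
Add(44138, c) = Add(44138, Rational(-143, 56037)) = Rational(2473360963, 56037)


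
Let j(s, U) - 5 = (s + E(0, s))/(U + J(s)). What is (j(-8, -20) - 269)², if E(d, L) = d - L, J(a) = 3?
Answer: 69696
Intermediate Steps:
j(s, U) = 5 (j(s, U) = 5 + (s + (0 - s))/(U + 3) = 5 + (s - s)/(3 + U) = 5 + 0/(3 + U) = 5 + 0 = 5)
(j(-8, -20) - 269)² = (5 - 269)² = (-264)² = 69696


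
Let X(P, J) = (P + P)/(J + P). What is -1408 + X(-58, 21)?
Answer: -51980/37 ≈ -1404.9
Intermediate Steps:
X(P, J) = 2*P/(J + P) (X(P, J) = (2*P)/(J + P) = 2*P/(J + P))
-1408 + X(-58, 21) = -1408 + 2*(-58)/(21 - 58) = -1408 + 2*(-58)/(-37) = -1408 + 2*(-58)*(-1/37) = -1408 + 116/37 = -51980/37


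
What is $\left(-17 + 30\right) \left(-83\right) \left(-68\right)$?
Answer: $73372$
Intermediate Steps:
$\left(-17 + 30\right) \left(-83\right) \left(-68\right) = 13 \left(-83\right) \left(-68\right) = \left(-1079\right) \left(-68\right) = 73372$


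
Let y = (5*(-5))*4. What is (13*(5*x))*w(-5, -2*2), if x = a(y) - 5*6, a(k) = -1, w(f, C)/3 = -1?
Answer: 6045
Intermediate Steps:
w(f, C) = -3 (w(f, C) = 3*(-1) = -3)
y = -100 (y = -25*4 = -100)
x = -31 (x = -1 - 5*6 = -1 - 30 = -31)
(13*(5*x))*w(-5, -2*2) = (13*(5*(-31)))*(-3) = (13*(-155))*(-3) = -2015*(-3) = 6045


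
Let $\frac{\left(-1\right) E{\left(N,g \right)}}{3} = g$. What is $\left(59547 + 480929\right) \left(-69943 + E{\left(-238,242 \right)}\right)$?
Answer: $-38194898444$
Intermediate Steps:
$E{\left(N,g \right)} = - 3 g$
$\left(59547 + 480929\right) \left(-69943 + E{\left(-238,242 \right)}\right) = \left(59547 + 480929\right) \left(-69943 - 726\right) = 540476 \left(-69943 - 726\right) = 540476 \left(-70669\right) = -38194898444$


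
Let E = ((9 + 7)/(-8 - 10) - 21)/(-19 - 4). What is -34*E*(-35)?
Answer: 234430/207 ≈ 1132.5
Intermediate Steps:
E = 197/207 (E = (16/(-18) - 21)/(-23) = (16*(-1/18) - 21)*(-1/23) = (-8/9 - 21)*(-1/23) = -197/9*(-1/23) = 197/207 ≈ 0.95169)
-34*E*(-35) = -34*197/207*(-35) = -6698/207*(-35) = 234430/207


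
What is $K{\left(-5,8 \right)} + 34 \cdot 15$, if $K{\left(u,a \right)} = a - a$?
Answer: $510$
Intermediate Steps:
$K{\left(u,a \right)} = 0$
$K{\left(-5,8 \right)} + 34 \cdot 15 = 0 + 34 \cdot 15 = 0 + 510 = 510$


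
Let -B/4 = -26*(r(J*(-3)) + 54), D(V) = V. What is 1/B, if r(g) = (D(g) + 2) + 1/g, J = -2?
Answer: 3/19396 ≈ 0.00015467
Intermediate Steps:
r(g) = 2 + g + 1/g (r(g) = (g + 2) + 1/g = (2 + g) + 1/g = 2 + g + 1/g)
B = 19396/3 (B = -(-104)*((2 - 2*(-3) + 1/(-2*(-3))) + 54) = -(-104)*((2 + 6 + 1/6) + 54) = -(-104)*((2 + 6 + ⅙) + 54) = -(-104)*(49/6 + 54) = -(-104)*373/6 = -4*(-4849/3) = 19396/3 ≈ 6465.3)
1/B = 1/(19396/3) = 3/19396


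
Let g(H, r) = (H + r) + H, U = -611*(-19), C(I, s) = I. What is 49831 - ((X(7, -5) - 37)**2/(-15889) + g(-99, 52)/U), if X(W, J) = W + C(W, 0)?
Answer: 9191605548186/184455401 ≈ 49831.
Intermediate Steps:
U = 11609
g(H, r) = r + 2*H
X(W, J) = 2*W (X(W, J) = W + W = 2*W)
49831 - ((X(7, -5) - 37)**2/(-15889) + g(-99, 52)/U) = 49831 - ((2*7 - 37)**2/(-15889) + (52 + 2*(-99))/11609) = 49831 - ((14 - 37)**2*(-1/15889) + (52 - 198)*(1/11609)) = 49831 - ((-23)**2*(-1/15889) - 146*1/11609) = 49831 - (529*(-1/15889) - 146/11609) = 49831 - (-529/15889 - 146/11609) = 49831 - 1*(-8460955/184455401) = 49831 + 8460955/184455401 = 9191605548186/184455401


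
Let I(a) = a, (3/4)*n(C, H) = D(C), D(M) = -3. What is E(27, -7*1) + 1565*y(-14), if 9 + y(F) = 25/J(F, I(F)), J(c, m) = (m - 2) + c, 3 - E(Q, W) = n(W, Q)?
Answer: -92293/6 ≈ -15382.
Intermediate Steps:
n(C, H) = -4 (n(C, H) = (4/3)*(-3) = -4)
E(Q, W) = 7 (E(Q, W) = 3 - 1*(-4) = 3 + 4 = 7)
J(c, m) = -2 + c + m (J(c, m) = (-2 + m) + c = -2 + c + m)
y(F) = -9 + 25/(-2 + 2*F) (y(F) = -9 + 25/(-2 + F + F) = -9 + 25/(-2 + 2*F))
E(27, -7*1) + 1565*y(-14) = 7 + 1565*((43 - 18*(-14))/(2*(-1 - 14))) = 7 + 1565*((½)*(43 + 252)/(-15)) = 7 + 1565*((½)*(-1/15)*295) = 7 + 1565*(-59/6) = 7 - 92335/6 = -92293/6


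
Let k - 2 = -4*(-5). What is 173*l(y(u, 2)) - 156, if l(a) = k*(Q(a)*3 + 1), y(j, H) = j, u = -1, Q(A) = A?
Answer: -7768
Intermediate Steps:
k = 22 (k = 2 - 4*(-5) = 2 + 20 = 22)
l(a) = 22 + 66*a (l(a) = 22*(a*3 + 1) = 22*(3*a + 1) = 22*(1 + 3*a) = 22 + 66*a)
173*l(y(u, 2)) - 156 = 173*(22 + 66*(-1)) - 156 = 173*(22 - 66) - 156 = 173*(-44) - 156 = -7612 - 156 = -7768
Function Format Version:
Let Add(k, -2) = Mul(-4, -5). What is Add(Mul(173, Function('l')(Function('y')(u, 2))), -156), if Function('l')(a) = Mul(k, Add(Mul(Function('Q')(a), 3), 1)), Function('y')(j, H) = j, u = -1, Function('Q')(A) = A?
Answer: -7768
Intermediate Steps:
k = 22 (k = Add(2, Mul(-4, -5)) = Add(2, 20) = 22)
Function('l')(a) = Add(22, Mul(66, a)) (Function('l')(a) = Mul(22, Add(Mul(a, 3), 1)) = Mul(22, Add(Mul(3, a), 1)) = Mul(22, Add(1, Mul(3, a))) = Add(22, Mul(66, a)))
Add(Mul(173, Function('l')(Function('y')(u, 2))), -156) = Add(Mul(173, Add(22, Mul(66, -1))), -156) = Add(Mul(173, Add(22, -66)), -156) = Add(Mul(173, -44), -156) = Add(-7612, -156) = -7768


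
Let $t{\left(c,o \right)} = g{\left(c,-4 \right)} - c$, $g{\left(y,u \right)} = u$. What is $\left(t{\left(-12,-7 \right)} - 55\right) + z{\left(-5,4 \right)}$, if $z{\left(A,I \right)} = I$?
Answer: $-43$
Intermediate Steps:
$t{\left(c,o \right)} = -4 - c$
$\left(t{\left(-12,-7 \right)} - 55\right) + z{\left(-5,4 \right)} = \left(\left(-4 - -12\right) - 55\right) + 4 = \left(\left(-4 + 12\right) - 55\right) + 4 = \left(8 - 55\right) + 4 = -47 + 4 = -43$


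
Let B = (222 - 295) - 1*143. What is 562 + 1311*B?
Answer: -282614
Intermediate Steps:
B = -216 (B = -73 - 143 = -216)
562 + 1311*B = 562 + 1311*(-216) = 562 - 283176 = -282614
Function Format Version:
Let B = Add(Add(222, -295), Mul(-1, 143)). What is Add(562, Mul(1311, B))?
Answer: -282614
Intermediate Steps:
B = -216 (B = Add(-73, -143) = -216)
Add(562, Mul(1311, B)) = Add(562, Mul(1311, -216)) = Add(562, -283176) = -282614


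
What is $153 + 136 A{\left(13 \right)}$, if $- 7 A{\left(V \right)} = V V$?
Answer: $- \frac{21913}{7} \approx -3130.4$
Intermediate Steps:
$A{\left(V \right)} = - \frac{V^{2}}{7}$ ($A{\left(V \right)} = - \frac{V V}{7} = - \frac{V^{2}}{7}$)
$153 + 136 A{\left(13 \right)} = 153 + 136 \left(- \frac{13^{2}}{7}\right) = 153 + 136 \left(\left(- \frac{1}{7}\right) 169\right) = 153 + 136 \left(- \frac{169}{7}\right) = 153 - \frac{22984}{7} = - \frac{21913}{7}$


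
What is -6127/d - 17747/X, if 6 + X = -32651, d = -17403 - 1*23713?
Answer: 929775091/1342725212 ≈ 0.69245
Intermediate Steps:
d = -41116 (d = -17403 - 23713 = -41116)
X = -32657 (X = -6 - 32651 = -32657)
-6127/d - 17747/X = -6127/(-41116) - 17747/(-32657) = -6127*(-1/41116) - 17747*(-1/32657) = 6127/41116 + 17747/32657 = 929775091/1342725212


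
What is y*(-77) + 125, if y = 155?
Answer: -11810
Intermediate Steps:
y*(-77) + 125 = 155*(-77) + 125 = -11935 + 125 = -11810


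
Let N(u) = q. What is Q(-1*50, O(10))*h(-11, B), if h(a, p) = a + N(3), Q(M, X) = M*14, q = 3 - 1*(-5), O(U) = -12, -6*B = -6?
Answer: 2100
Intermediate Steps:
B = 1 (B = -⅙*(-6) = 1)
q = 8 (q = 3 + 5 = 8)
N(u) = 8
Q(M, X) = 14*M
h(a, p) = 8 + a (h(a, p) = a + 8 = 8 + a)
Q(-1*50, O(10))*h(-11, B) = (14*(-1*50))*(8 - 11) = (14*(-50))*(-3) = -700*(-3) = 2100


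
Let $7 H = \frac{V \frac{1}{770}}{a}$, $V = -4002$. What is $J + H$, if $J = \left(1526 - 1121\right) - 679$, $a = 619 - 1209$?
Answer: $- \frac{435671699}{1590050} \approx -274.0$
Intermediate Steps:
$a = -590$ ($a = 619 - 1209 = -590$)
$H = \frac{2001}{1590050}$ ($H = \frac{- \frac{4002}{770} \frac{1}{-590}}{7} = \frac{\left(-4002\right) \frac{1}{770} \left(- \frac{1}{590}\right)}{7} = \frac{\left(- \frac{2001}{385}\right) \left(- \frac{1}{590}\right)}{7} = \frac{1}{7} \cdot \frac{2001}{227150} = \frac{2001}{1590050} \approx 0.0012585$)
$J = -274$ ($J = 405 - 679 = -274$)
$J + H = -274 + \frac{2001}{1590050} = - \frac{435671699}{1590050}$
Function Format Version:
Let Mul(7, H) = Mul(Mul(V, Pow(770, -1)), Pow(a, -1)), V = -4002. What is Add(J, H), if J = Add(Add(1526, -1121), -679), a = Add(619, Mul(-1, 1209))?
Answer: Rational(-435671699, 1590050) ≈ -274.00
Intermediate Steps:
a = -590 (a = Add(619, -1209) = -590)
H = Rational(2001, 1590050) (H = Mul(Rational(1, 7), Mul(Mul(-4002, Pow(770, -1)), Pow(-590, -1))) = Mul(Rational(1, 7), Mul(Mul(-4002, Rational(1, 770)), Rational(-1, 590))) = Mul(Rational(1, 7), Mul(Rational(-2001, 385), Rational(-1, 590))) = Mul(Rational(1, 7), Rational(2001, 227150)) = Rational(2001, 1590050) ≈ 0.0012585)
J = -274 (J = Add(405, -679) = -274)
Add(J, H) = Add(-274, Rational(2001, 1590050)) = Rational(-435671699, 1590050)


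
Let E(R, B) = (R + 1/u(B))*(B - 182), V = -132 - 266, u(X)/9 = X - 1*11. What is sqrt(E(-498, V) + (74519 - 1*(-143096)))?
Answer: sqrt(762482926915)/1227 ≈ 711.66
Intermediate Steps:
u(X) = -99 + 9*X (u(X) = 9*(X - 1*11) = 9*(X - 11) = 9*(-11 + X) = -99 + 9*X)
V = -398
E(R, B) = (-182 + B)*(R + 1/(-99 + 9*B)) (E(R, B) = (R + 1/(-99 + 9*B))*(B - 182) = (R + 1/(-99 + 9*B))*(-182 + B) = (-182 + B)*(R + 1/(-99 + 9*B)))
sqrt(E(-498, V) + (74519 - 1*(-143096))) = sqrt((-182 - 398 + 9*(-498)*(-182 - 398)*(-11 - 398))/(9*(-11 - 398)) + (74519 - 1*(-143096))) = sqrt((1/9)*(-182 - 398 + 9*(-498)*(-580)*(-409))/(-409) + (74519 + 143096)) = sqrt((1/9)*(-1/409)*(-182 - 398 - 1063220040) + 217615) = sqrt((1/9)*(-1/409)*(-1063220620) + 217615) = sqrt(1063220620/3681 + 217615) = sqrt(1864261435/3681) = sqrt(762482926915)/1227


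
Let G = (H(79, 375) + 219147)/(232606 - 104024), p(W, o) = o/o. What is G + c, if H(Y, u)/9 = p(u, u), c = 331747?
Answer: 21328455955/64291 ≈ 3.3175e+5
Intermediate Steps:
p(W, o) = 1
H(Y, u) = 9 (H(Y, u) = 9*1 = 9)
G = 109578/64291 (G = (9 + 219147)/(232606 - 104024) = 219156/128582 = 219156*(1/128582) = 109578/64291 ≈ 1.7044)
G + c = 109578/64291 + 331747 = 21328455955/64291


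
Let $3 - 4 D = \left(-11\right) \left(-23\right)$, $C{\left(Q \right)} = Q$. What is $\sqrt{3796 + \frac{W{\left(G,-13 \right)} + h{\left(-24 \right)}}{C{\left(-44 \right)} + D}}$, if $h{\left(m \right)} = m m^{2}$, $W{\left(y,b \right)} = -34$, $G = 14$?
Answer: $\frac{2 \sqrt{44531058}}{213} \approx 62.659$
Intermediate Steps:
$h{\left(m \right)} = m^{3}$
$D = - \frac{125}{2}$ ($D = \frac{3}{4} - \frac{\left(-11\right) \left(-23\right)}{4} = \frac{3}{4} - \frac{253}{4} = - \frac{125}{2} \approx -62.5$)
$\sqrt{3796 + \frac{W{\left(G,-13 \right)} + h{\left(-24 \right)}}{C{\left(-44 \right)} + D}} = \sqrt{3796 + \frac{-34 + \left(-24\right)^{3}}{-44 - \frac{125}{2}}} = \sqrt{3796 + \frac{-34 - 13824}{- \frac{213}{2}}} = \sqrt{3796 - - \frac{27716}{213}} = \sqrt{3796 + \frac{27716}{213}} = \sqrt{\frac{836264}{213}} = \frac{2 \sqrt{44531058}}{213}$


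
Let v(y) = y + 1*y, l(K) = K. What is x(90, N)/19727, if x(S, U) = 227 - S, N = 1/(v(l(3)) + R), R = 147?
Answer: 137/19727 ≈ 0.0069448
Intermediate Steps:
v(y) = 2*y (v(y) = y + y = 2*y)
N = 1/153 (N = 1/(2*3 + 147) = 1/(6 + 147) = 1/153 ≈ 0.0065359)
x(90, N)/19727 = (227 - 1*90)/19727 = (227 - 90)*(1/19727) = 137*(1/19727) = 137/19727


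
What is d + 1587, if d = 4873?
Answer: 6460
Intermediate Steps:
d + 1587 = 4873 + 1587 = 6460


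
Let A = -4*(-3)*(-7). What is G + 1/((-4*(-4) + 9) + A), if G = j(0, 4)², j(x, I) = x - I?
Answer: 943/59 ≈ 15.983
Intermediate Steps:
A = -84 (A = 12*(-7) = -84)
G = 16 (G = (0 - 1*4)² = (0 - 4)² = (-4)² = 16)
G + 1/((-4*(-4) + 9) + A) = 16 + 1/((-4*(-4) + 9) - 84) = 16 + 1/((16 + 9) - 84) = 16 + 1/(25 - 84) = 16 + 1/(-59) = 16 - 1/59 = 943/59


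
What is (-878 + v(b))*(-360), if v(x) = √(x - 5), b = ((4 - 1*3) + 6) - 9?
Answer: 316080 - 360*I*√7 ≈ 3.1608e+5 - 952.47*I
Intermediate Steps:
b = -2 (b = ((4 - 3) + 6) - 9 = (1 + 6) - 9 = 7 - 9 = -2)
v(x) = √(-5 + x)
(-878 + v(b))*(-360) = (-878 + √(-5 - 2))*(-360) = (-878 + √(-7))*(-360) = (-878 + I*√7)*(-360) = 316080 - 360*I*√7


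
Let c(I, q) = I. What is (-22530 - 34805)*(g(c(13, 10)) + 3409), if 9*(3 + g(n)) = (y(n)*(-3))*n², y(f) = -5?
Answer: -634297105/3 ≈ -2.1143e+8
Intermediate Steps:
g(n) = -3 + 5*n²/3 (g(n) = -3 + ((-5*(-3))*n²)/9 = -3 + (15*n²)/9 = -3 + 5*n²/3)
(-22530 - 34805)*(g(c(13, 10)) + 3409) = (-22530 - 34805)*((-3 + (5/3)*13²) + 3409) = -57335*((-3 + (5/3)*169) + 3409) = -57335*((-3 + 845/3) + 3409) = -57335*(836/3 + 3409) = -57335*11063/3 = -634297105/3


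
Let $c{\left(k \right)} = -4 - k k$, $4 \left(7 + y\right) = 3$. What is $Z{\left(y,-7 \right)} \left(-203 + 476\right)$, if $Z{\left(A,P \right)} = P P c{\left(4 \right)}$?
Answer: $-267540$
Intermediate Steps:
$y = - \frac{25}{4}$ ($y = -7 + \frac{1}{4} \cdot 3 = -7 + \frac{3}{4} = - \frac{25}{4} \approx -6.25$)
$c{\left(k \right)} = -4 - k^{2}$
$Z{\left(A,P \right)} = - 20 P^{2}$ ($Z{\left(A,P \right)} = P P \left(-4 - 4^{2}\right) = P^{2} \left(-4 - 16\right) = P^{2} \left(-20\right) = - 20 P^{2}$)
$Z{\left(y,-7 \right)} \left(-203 + 476\right) = - 20 \left(-7\right)^{2} \left(-203 + 476\right) = \left(-20\right) 49 \cdot 273 = \left(-980\right) 273 = -267540$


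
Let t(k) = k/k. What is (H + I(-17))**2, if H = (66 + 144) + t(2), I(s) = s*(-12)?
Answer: 172225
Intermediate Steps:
I(s) = -12*s
t(k) = 1
H = 211 (H = (66 + 144) + 1 = 210 + 1 = 211)
(H + I(-17))**2 = (211 - 12*(-17))**2 = (211 + 204)**2 = 415**2 = 172225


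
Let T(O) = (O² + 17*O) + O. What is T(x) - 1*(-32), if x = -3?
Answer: -13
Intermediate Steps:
T(O) = O² + 18*O
T(x) - 1*(-32) = -3*(18 - 3) - 1*(-32) = -3*15 + 32 = -45 + 32 = -13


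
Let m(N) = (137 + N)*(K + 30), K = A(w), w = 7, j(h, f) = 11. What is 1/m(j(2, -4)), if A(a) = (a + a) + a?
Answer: 1/7548 ≈ 0.00013249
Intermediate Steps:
A(a) = 3*a (A(a) = 2*a + a = 3*a)
K = 21 (K = 3*7 = 21)
m(N) = 6987 + 51*N (m(N) = (137 + N)*(21 + 30) = (137 + N)*51 = 6987 + 51*N)
1/m(j(2, -4)) = 1/(6987 + 51*11) = 1/(6987 + 561) = 1/7548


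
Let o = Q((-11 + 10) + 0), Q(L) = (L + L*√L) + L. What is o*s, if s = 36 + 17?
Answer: -106 - 53*I ≈ -106.0 - 53.0*I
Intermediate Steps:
Q(L) = L^(3/2) + 2*L (Q(L) = (L + L^(3/2)) + L = L^(3/2) + 2*L)
s = 53
o = -2 - I (o = ((-11 + 10) + 0)^(3/2) + 2*((-11 + 10) + 0) = (-1 + 0)^(3/2) + 2*(-1 + 0) = (-1)^(3/2) + 2*(-1) = -I - 2 = -2 - I ≈ -2.0 - 1.0*I)
o*s = (-2 - I)*53 = -106 - 53*I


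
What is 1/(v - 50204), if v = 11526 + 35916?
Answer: -1/2762 ≈ -0.00036206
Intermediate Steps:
v = 47442
1/(v - 50204) = 1/(47442 - 50204) = 1/(-2762) = -1/2762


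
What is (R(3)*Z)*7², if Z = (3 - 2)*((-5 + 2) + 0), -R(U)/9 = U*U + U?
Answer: 15876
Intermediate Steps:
R(U) = -9*U - 9*U² (R(U) = -9*(U*U + U) = -9*(U² + U) = -9*(U + U²) = -9*U - 9*U²)
Z = -3 (Z = 1*(-3 + 0) = 1*(-3) = -3)
(R(3)*Z)*7² = (-9*3*(1 + 3)*(-3))*7² = (-9*3*4*(-3))*49 = -108*(-3)*49 = 324*49 = 15876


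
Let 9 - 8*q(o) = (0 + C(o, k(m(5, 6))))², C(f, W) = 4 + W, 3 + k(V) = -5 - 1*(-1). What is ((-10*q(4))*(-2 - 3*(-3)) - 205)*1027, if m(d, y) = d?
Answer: -210535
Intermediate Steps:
k(V) = -7 (k(V) = -3 + (-5 - 1*(-1)) = -3 + (-5 + 1) = -3 - 4 = -7)
q(o) = 0 (q(o) = 9/8 - (0 + (4 - 7))²/8 = 9/8 - (0 - 3)²/8 = 9/8 - ⅛*(-3)² = 9/8 - ⅛*9 = 9/8 - 9/8 = 0)
((-10*q(4))*(-2 - 3*(-3)) - 205)*1027 = ((-10*0)*(-2 - 3*(-3)) - 205)*1027 = (0*(-2 + 9) - 205)*1027 = (0*7 - 205)*1027 = (0 - 205)*1027 = -205*1027 = -210535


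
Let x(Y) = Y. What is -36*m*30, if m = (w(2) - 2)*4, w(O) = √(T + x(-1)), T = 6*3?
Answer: 8640 - 4320*√17 ≈ -9171.8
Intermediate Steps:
T = 18
w(O) = √17 (w(O) = √(18 - 1) = √17)
m = -8 + 4*√17 (m = (√17 - 2)*4 = (-2 + √17)*4 = -8 + 4*√17 ≈ 8.4924)
-36*m*30 = -36*(-8 + 4*√17)*30 = (288 - 144*√17)*30 = 8640 - 4320*√17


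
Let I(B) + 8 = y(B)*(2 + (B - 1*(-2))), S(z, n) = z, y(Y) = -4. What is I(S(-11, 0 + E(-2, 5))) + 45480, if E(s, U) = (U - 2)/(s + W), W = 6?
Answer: 45500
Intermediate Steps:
E(s, U) = (-2 + U)/(6 + s) (E(s, U) = (U - 2)/(s + 6) = (-2 + U)/(6 + s))
I(B) = -24 - 4*B (I(B) = -8 - 4*(2 + (B - 1*(-2))) = -8 - 4*(2 + (B + 2)) = -8 - 4*(2 + (2 + B)) = -8 - 4*(4 + B) = -8 + (-16 - 4*B) = -24 - 4*B)
I(S(-11, 0 + E(-2, 5))) + 45480 = (-24 - 4*(-11)) + 45480 = (-24 + 44) + 45480 = 20 + 45480 = 45500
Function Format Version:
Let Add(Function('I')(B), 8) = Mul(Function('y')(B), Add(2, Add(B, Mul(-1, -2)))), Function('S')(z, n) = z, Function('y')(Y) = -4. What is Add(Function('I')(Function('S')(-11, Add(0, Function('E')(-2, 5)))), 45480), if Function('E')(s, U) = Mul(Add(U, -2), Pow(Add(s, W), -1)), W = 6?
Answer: 45500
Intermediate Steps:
Function('E')(s, U) = Mul(Pow(Add(6, s), -1), Add(-2, U)) (Function('E')(s, U) = Mul(Add(U, -2), Pow(Add(s, 6), -1)) = Mul(Add(-2, U), Pow(Add(6, s), -1)) = Mul(Pow(Add(6, s), -1), Add(-2, U)))
Function('I')(B) = Add(-24, Mul(-4, B)) (Function('I')(B) = Add(-8, Mul(-4, Add(2, Add(B, Mul(-1, -2))))) = Add(-8, Mul(-4, Add(2, Add(B, 2)))) = Add(-8, Mul(-4, Add(2, Add(2, B)))) = Add(-8, Mul(-4, Add(4, B))) = Add(-8, Add(-16, Mul(-4, B))) = Add(-24, Mul(-4, B)))
Add(Function('I')(Function('S')(-11, Add(0, Function('E')(-2, 5)))), 45480) = Add(Add(-24, Mul(-4, -11)), 45480) = Add(Add(-24, 44), 45480) = Add(20, 45480) = 45500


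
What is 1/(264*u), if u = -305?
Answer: -1/80520 ≈ -1.2419e-5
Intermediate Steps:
1/(264*u) = 1/(264*(-305)) = 1/(-80520) = -1/80520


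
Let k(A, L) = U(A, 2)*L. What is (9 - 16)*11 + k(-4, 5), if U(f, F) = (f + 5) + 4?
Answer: -52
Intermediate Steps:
U(f, F) = 9 + f (U(f, F) = (5 + f) + 4 = 9 + f)
k(A, L) = L*(9 + A) (k(A, L) = (9 + A)*L = L*(9 + A))
(9 - 16)*11 + k(-4, 5) = (9 - 16)*11 + 5*(9 - 4) = -7*11 + 5*5 = -77 + 25 = -52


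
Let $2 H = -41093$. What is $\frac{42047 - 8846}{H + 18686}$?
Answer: $- \frac{66402}{3721} \approx -17.845$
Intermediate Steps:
$H = - \frac{41093}{2}$ ($H = \frac{1}{2} \left(-41093\right) = - \frac{41093}{2} \approx -20547.0$)
$\frac{42047 - 8846}{H + 18686} = \frac{42047 - 8846}{- \frac{41093}{2} + 18686} = \frac{33201}{- \frac{3721}{2}} = 33201 \left(- \frac{2}{3721}\right) = - \frac{66402}{3721}$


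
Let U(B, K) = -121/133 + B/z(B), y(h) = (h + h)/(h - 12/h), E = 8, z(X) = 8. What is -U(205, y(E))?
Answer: -26297/1064 ≈ -24.715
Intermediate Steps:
y(h) = 2*h/(h - 12/h) (y(h) = (2*h)/(h - 12/h) = 2*h/(h - 12/h))
U(B, K) = -121/133 + B/8
-U(205, y(E)) = -(-121/133 + (⅛)*205) = -(-121/133 + 205/8) = -1*26297/1064 = -26297/1064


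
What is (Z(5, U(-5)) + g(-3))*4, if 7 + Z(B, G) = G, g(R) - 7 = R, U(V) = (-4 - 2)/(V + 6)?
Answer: -36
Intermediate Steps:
U(V) = -6/(6 + V)
g(R) = 7 + R
Z(B, G) = -7 + G
(Z(5, U(-5)) + g(-3))*4 = ((-7 - 6/(6 - 5)) + (7 - 3))*4 = ((-7 - 6/1) + 4)*4 = ((-7 - 6*1) + 4)*4 = ((-7 - 6) + 4)*4 = (-13 + 4)*4 = -9*4 = -36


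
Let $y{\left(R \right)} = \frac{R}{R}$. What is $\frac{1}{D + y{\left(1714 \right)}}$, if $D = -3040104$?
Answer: $- \frac{1}{3040103} \approx -3.2894 \cdot 10^{-7}$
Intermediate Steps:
$y{\left(R \right)} = 1$
$\frac{1}{D + y{\left(1714 \right)}} = \frac{1}{-3040104 + 1} = \frac{1}{-3040103} = - \frac{1}{3040103}$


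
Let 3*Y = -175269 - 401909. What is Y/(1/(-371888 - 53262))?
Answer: 245387226700/3 ≈ 8.1796e+10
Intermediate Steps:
Y = -577178/3 (Y = (-175269 - 401909)/3 = (⅓)*(-577178) = -577178/3 ≈ -1.9239e+5)
Y/(1/(-371888 - 53262)) = -577178/(3*(1/(-371888 - 53262))) = -577178/(3*(1/(-425150))) = -577178/(3*(-1/425150)) = -577178/3*(-425150) = 245387226700/3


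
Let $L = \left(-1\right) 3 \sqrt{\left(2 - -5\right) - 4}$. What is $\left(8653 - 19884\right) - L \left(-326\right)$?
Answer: $-11231 - 978 \sqrt{3} \approx -12925.0$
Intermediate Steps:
$L = - 3 \sqrt{3}$ ($L = - 3 \sqrt{\left(2 + 5\right) - 4} = - 3 \sqrt{7 - 4} = - 3 \sqrt{3} \approx -5.1962$)
$\left(8653 - 19884\right) - L \left(-326\right) = \left(8653 - 19884\right) - - 3 \sqrt{3} \left(-326\right) = -11231 - 978 \sqrt{3}$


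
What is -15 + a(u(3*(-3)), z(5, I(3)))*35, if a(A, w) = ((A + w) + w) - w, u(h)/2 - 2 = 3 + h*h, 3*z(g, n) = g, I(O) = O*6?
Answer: 18190/3 ≈ 6063.3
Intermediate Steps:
I(O) = 6*O
z(g, n) = g/3
u(h) = 10 + 2*h² (u(h) = 4 + 2*(3 + h*h) = 4 + 2*(3 + h²) = 4 + (6 + 2*h²) = 10 + 2*h²)
a(A, w) = A + w (a(A, w) = (A + 2*w) - w = A + w)
-15 + a(u(3*(-3)), z(5, I(3)))*35 = -15 + ((10 + 2*(3*(-3))²) + (⅓)*5)*35 = -15 + ((10 + 2*(-9)²) + 5/3)*35 = -15 + ((10 + 2*81) + 5/3)*35 = -15 + ((10 + 162) + 5/3)*35 = -15 + (172 + 5/3)*35 = -15 + (521/3)*35 = -15 + 18235/3 = 18190/3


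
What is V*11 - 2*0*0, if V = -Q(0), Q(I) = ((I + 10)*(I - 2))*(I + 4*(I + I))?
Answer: 0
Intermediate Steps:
Q(I) = 9*I*(-2 + I)*(10 + I) (Q(I) = ((10 + I)*(-2 + I))*(I + 4*(2*I)) = ((-2 + I)*(10 + I))*(I + 8*I) = ((-2 + I)*(10 + I))*(9*I) = 9*I*(-2 + I)*(10 + I))
V = 0 (V = -9*0*(-20 + 0**2 + 8*0) = -9*0*(-20 + 0 + 0) = -9*0*(-20) = -1*0 = 0)
V*11 - 2*0*0 = 0*11 - 2*0*0 = 0 + 0*0 = 0 + 0 = 0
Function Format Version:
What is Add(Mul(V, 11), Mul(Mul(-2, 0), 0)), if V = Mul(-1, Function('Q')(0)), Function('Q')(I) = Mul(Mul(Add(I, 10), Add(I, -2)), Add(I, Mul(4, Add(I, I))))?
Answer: 0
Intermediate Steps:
Function('Q')(I) = Mul(9, I, Add(-2, I), Add(10, I)) (Function('Q')(I) = Mul(Mul(Add(10, I), Add(-2, I)), Add(I, Mul(4, Mul(2, I)))) = Mul(Mul(Add(-2, I), Add(10, I)), Add(I, Mul(8, I))) = Mul(Mul(Add(-2, I), Add(10, I)), Mul(9, I)) = Mul(9, I, Add(-2, I), Add(10, I)))
V = 0 (V = Mul(-1, Mul(9, 0, Add(-20, Pow(0, 2), Mul(8, 0)))) = Mul(-1, Mul(9, 0, Add(-20, 0, 0))) = Mul(-1, Mul(9, 0, -20)) = Mul(-1, 0) = 0)
Add(Mul(V, 11), Mul(Mul(-2, 0), 0)) = Add(Mul(0, 11), Mul(Mul(-2, 0), 0)) = Add(0, Mul(0, 0)) = Add(0, 0) = 0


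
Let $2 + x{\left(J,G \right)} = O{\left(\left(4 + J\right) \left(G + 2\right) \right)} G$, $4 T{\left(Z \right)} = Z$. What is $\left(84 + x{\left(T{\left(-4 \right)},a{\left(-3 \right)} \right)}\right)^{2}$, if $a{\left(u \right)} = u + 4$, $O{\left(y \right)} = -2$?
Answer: $6400$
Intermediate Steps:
$T{\left(Z \right)} = \frac{Z}{4}$
$a{\left(u \right)} = 4 + u$
$x{\left(J,G \right)} = -2 - 2 G$
$\left(84 + x{\left(T{\left(-4 \right)},a{\left(-3 \right)} \right)}\right)^{2} = \left(84 - \left(2 + 2 \left(4 - 3\right)\right)\right)^{2} = \left(84 - 4\right)^{2} = 80^{2} = 6400$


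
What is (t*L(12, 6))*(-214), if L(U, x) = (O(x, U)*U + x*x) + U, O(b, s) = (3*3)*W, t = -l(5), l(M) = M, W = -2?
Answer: -179760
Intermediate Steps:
t = -5 (t = -1*5 = -5)
O(b, s) = -18 (O(b, s) = (3*3)*(-2) = 9*(-2) = -18)
L(U, x) = x² - 17*U (L(U, x) = (-18*U + x*x) + U = (-18*U + x²) + U = (x² - 18*U) + U = x² - 17*U)
(t*L(12, 6))*(-214) = -5*(6² - 17*12)*(-214) = -5*(36 - 204)*(-214) = -5*(-168)*(-214) = 840*(-214) = -179760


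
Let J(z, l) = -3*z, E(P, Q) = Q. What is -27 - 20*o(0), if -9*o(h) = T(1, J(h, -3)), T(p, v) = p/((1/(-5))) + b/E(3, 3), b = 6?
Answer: -101/3 ≈ -33.667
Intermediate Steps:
T(p, v) = 2 - 5*p (T(p, v) = p/((1/(-5))) + 6/3 = p/((1*(-⅕))) + 6*(⅓) = p/(-⅕) + 2 = p*(-5) + 2 = -5*p + 2 = 2 - 5*p)
o(h) = ⅓ (o(h) = -(2 - 5*1)/9 = -(2 - 5)/9 = -⅑*(-3) = ⅓)
-27 - 20*o(0) = -27 - 20*⅓ = -27 - 20/3 = -101/3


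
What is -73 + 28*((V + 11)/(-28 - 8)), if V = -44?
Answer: -142/3 ≈ -47.333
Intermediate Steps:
-73 + 28*((V + 11)/(-28 - 8)) = -73 + 28*((-44 + 11)/(-28 - 8)) = -73 + 28*(-33/(-36)) = -73 + 28*(-33*(-1/36)) = -73 + 28*(11/12) = -73 + 77/3 = -142/3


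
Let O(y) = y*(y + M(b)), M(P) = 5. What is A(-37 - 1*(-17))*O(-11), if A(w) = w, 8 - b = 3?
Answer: -1320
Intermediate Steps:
b = 5 (b = 8 - 1*3 = 8 - 3 = 5)
O(y) = y*(5 + y) (O(y) = y*(y + 5) = y*(5 + y))
A(-37 - 1*(-17))*O(-11) = (-37 - 1*(-17))*(-11*(5 - 11)) = (-37 + 17)*(-11*(-6)) = -20*66 = -1320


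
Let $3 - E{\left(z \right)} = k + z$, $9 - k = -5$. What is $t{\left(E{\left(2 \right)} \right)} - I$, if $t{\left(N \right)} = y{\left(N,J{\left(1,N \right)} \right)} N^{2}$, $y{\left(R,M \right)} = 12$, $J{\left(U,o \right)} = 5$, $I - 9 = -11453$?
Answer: $13472$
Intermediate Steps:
$I = -11444$ ($I = 9 - 11453 = -11444$)
$k = 14$ ($k = 9 - -5 = 9 + 5 = 14$)
$E{\left(z \right)} = -11 - z$ ($E{\left(z \right)} = 3 - \left(14 + z\right) = -11 - z$)
$t{\left(N \right)} = 12 N^{2}$
$t{\left(E{\left(2 \right)} \right)} - I = 12 \left(-11 - 2\right)^{2} - -11444 = 12 \left(-11 - 2\right)^{2} + 11444 = 12 \left(-13\right)^{2} + 11444 = 12 \cdot 169 + 11444 = 2028 + 11444 = 13472$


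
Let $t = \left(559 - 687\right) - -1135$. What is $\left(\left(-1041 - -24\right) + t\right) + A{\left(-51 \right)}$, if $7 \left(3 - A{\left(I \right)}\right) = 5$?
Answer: $- \frac{54}{7} \approx -7.7143$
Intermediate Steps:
$t = 1007$ ($t = -128 + 1135 = 1007$)
$A{\left(I \right)} = \frac{16}{7}$ ($A{\left(I \right)} = 3 - \frac{5}{7} = \frac{16}{7}$)
$\left(\left(-1041 - -24\right) + t\right) + A{\left(-51 \right)} = \left(\left(-1041 - -24\right) + 1007\right) + \frac{16}{7} = \left(\left(-1041 + 24\right) + 1007\right) + \frac{16}{7} = \left(-1017 + 1007\right) + \frac{16}{7} = -10 + \frac{16}{7} = - \frac{54}{7}$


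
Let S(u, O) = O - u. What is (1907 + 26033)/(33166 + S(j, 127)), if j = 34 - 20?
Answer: 27940/33279 ≈ 0.83957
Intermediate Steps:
j = 14
(1907 + 26033)/(33166 + S(j, 127)) = (1907 + 26033)/(33166 + (127 - 1*14)) = 27940/(33166 + (127 - 14)) = 27940/(33166 + 113) = 27940/33279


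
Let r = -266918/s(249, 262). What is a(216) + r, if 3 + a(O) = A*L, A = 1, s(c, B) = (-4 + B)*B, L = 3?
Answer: -133459/33798 ≈ -3.9487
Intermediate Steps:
s(c, B) = B*(-4 + B)
r = -133459/33798 (r = -266918*1/(262*(-4 + 262)) = -266918/(262*258) = -266918/67596 = -266918*1/67596 = -133459/33798 ≈ -3.9487)
a(O) = 0 (a(O) = -3 + 1*3 = -3 + 3 = 0)
a(216) + r = 0 - 133459/33798 = -133459/33798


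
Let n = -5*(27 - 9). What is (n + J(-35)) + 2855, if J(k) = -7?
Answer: 2758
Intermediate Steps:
n = -90 (n = -5*18 = -90)
(n + J(-35)) + 2855 = (-90 - 7) + 2855 = -97 + 2855 = 2758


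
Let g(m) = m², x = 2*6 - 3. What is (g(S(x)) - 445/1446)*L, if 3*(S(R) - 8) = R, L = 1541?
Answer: 268936861/1446 ≈ 1.8599e+5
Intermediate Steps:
x = 9 (x = 12 - 3 = 9)
S(R) = 8 + R/3
(g(S(x)) - 445/1446)*L = ((8 + (⅓)*9)² - 445/1446)*1541 = ((8 + 3)² - 445*1/1446)*1541 = (11² - 445/1446)*1541 = (121 - 445/1446)*1541 = (174521/1446)*1541 = 268936861/1446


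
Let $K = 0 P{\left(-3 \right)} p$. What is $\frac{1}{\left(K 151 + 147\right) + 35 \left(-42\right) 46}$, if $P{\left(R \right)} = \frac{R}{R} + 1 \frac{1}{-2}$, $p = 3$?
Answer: $- \frac{1}{67473} \approx -1.4821 \cdot 10^{-5}$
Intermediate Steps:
$P{\left(R \right)} = \frac{1}{2}$ ($P{\left(R \right)} = 1 + 1 \left(- \frac{1}{2}\right) = 1 - \frac{1}{2} = \frac{1}{2}$)
$K = 0$ ($K = 0 \cdot \frac{1}{2} \cdot 3 = 0 \cdot 3 = 0$)
$\frac{1}{\left(K 151 + 147\right) + 35 \left(-42\right) 46} = \frac{1}{\left(0 \cdot 151 + 147\right) + 35 \left(-42\right) 46} = \frac{1}{\left(0 + 147\right) - 67620} = \frac{1}{147 - 67620} = \frac{1}{-67473} = - \frac{1}{67473}$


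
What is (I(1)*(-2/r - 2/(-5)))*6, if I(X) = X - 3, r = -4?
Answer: -54/5 ≈ -10.800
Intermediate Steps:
I(X) = -3 + X
(I(1)*(-2/r - 2/(-5)))*6 = ((-3 + 1)*(-2/(-4) - 2/(-5)))*6 = -2*(-2*(-¼) - 2*(-⅕))*6 = -2*(½ + ⅖)*6 = -2*9/10*6 = -9/5*6 = -54/5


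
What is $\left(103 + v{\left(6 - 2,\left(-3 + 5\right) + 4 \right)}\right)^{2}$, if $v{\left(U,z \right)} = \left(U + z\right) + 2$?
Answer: $13225$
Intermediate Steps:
$v{\left(U,z \right)} = 2 + U + z$
$\left(103 + v{\left(6 - 2,\left(-3 + 5\right) + 4 \right)}\right)^{2} = \left(103 + \left(2 + \left(6 - 2\right) + \left(\left(-3 + 5\right) + 4\right)\right)\right)^{2} = \left(103 + \left(2 + \left(6 - 2\right) + \left(2 + 4\right)\right)\right)^{2} = \left(103 + \left(2 + 4 + 6\right)\right)^{2} = \left(103 + 12\right)^{2} = 115^{2} = 13225$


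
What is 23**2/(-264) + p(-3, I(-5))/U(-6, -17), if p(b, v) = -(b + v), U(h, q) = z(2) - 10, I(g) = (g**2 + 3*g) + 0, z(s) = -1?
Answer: -361/264 ≈ -1.3674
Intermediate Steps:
I(g) = g**2 + 3*g
U(h, q) = -11 (U(h, q) = -1 - 10 = -11)
p(b, v) = -b - v
23**2/(-264) + p(-3, I(-5))/U(-6, -17) = 23**2/(-264) + (-1*(-3) - (-5)*(3 - 5))/(-11) = 529*(-1/264) + (3 - (-5)*(-2))*(-1/11) = -529/264 + (3 - 1*10)*(-1/11) = -529/264 + (3 - 10)*(-1/11) = -529/264 - 7*(-1/11) = -529/264 + 7/11 = -361/264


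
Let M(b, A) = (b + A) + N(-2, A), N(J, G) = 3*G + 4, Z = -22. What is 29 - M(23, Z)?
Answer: 90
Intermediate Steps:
N(J, G) = 4 + 3*G
M(b, A) = 4 + b + 4*A (M(b, A) = (b + A) + (4 + 3*A) = (A + b) + (4 + 3*A) = 4 + b + 4*A)
29 - M(23, Z) = 29 - (4 + 23 + 4*(-22)) = 29 - (4 + 23 - 88) = 29 - 1*(-61) = 29 + 61 = 90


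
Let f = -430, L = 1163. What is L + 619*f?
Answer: -265007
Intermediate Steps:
L + 619*f = 1163 + 619*(-430) = 1163 - 266170 = -265007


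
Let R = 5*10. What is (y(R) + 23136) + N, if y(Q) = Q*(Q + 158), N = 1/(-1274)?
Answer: 42724863/1274 ≈ 33536.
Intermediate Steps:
R = 50
N = -1/1274 ≈ -0.00078493
y(Q) = Q*(158 + Q)
(y(R) + 23136) + N = (50*(158 + 50) + 23136) - 1/1274 = (50*208 + 23136) - 1/1274 = (10400 + 23136) - 1/1274 = 33536 - 1/1274 = 42724863/1274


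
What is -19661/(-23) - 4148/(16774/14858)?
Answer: -543859509/192901 ≈ -2819.4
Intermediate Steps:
-19661/(-23) - 4148/(16774/14858) = -19661*(-1/23) - 4148/(16774*(1/14858)) = 19661/23 - 4148/8387/7429 = 19661/23 - 4148*7429/8387 = 19661/23 - 30815492/8387 = -543859509/192901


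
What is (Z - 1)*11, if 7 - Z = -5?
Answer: 121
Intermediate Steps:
Z = 12 (Z = 7 - 1*(-5) = 7 + 5 = 12)
(Z - 1)*11 = (12 - 1)*11 = 11*11 = 121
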